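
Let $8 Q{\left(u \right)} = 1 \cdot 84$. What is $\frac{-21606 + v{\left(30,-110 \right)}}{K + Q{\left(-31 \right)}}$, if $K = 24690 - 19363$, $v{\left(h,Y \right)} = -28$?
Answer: $- \frac{43268}{10675} \approx -4.0532$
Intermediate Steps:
$Q{\left(u \right)} = \frac{21}{2}$ ($Q{\left(u \right)} = \frac{1 \cdot 84}{8} = \frac{1}{8} \cdot 84 = \frac{21}{2}$)
$K = 5327$
$\frac{-21606 + v{\left(30,-110 \right)}}{K + Q{\left(-31 \right)}} = \frac{-21606 - 28}{5327 + \frac{21}{2}} = - \frac{21634}{\frac{10675}{2}} = \left(-21634\right) \frac{2}{10675} = - \frac{43268}{10675}$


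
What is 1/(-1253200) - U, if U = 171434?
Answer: -214841088801/1253200 ≈ -1.7143e+5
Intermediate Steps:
1/(-1253200) - U = 1/(-1253200) - 1*171434 = -1/1253200 - 171434 = -214841088801/1253200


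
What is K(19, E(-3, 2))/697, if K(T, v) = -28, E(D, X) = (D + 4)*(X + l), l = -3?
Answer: -28/697 ≈ -0.040172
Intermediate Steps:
E(D, X) = (-3 + X)*(4 + D) (E(D, X) = (D + 4)*(X - 3) = (4 + D)*(-3 + X) = (-3 + X)*(4 + D))
K(19, E(-3, 2))/697 = -28/697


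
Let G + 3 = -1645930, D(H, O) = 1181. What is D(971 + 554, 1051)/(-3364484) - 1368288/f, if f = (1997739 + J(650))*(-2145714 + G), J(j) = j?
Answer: -8944052677459231/25493319906939446572 ≈ -0.00035084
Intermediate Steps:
G = -1645933 (G = -3 - 1645930 = -1645933)
f = -7577185656683 (f = (1997739 + 650)*(-2145714 - 1645933) = 1998389*(-3791647) = -7577185656683)
D(971 + 554, 1051)/(-3364484) - 1368288/f = 1181/(-3364484) - 1368288/(-7577185656683) = 1181*(-1/3364484) - 1368288*(-1/7577185656683) = -1181/3364484 + 1368288/7577185656683 = -8944052677459231/25493319906939446572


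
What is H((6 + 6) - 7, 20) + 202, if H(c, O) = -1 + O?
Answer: 221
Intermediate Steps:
H((6 + 6) - 7, 20) + 202 = (-1 + 20) + 202 = 19 + 202 = 221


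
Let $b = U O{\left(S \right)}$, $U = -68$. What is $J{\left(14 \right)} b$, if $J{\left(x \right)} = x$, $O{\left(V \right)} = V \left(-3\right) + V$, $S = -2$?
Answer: $-3808$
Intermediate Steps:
$O{\left(V \right)} = - 2 V$ ($O{\left(V \right)} = - 3 V + V = - 2 V$)
$b = -272$ ($b = - 68 \left(\left(-2\right) \left(-2\right)\right) = \left(-68\right) 4 = -272$)
$J{\left(14 \right)} b = 14 \left(-272\right) = -3808$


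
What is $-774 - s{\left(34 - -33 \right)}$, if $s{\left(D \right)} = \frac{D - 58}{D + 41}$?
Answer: $- \frac{9289}{12} \approx -774.08$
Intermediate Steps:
$s{\left(D \right)} = \frac{-58 + D}{41 + D}$
$-774 - s{\left(34 - -33 \right)} = -774 - \frac{-58 + \left(34 - -33\right)}{41 + \left(34 - -33\right)} = -774 - \frac{-58 + \left(34 + 33\right)}{41 + \left(34 + 33\right)} = -774 - \frac{-58 + 67}{41 + 67} = -774 - \frac{1}{108} \cdot 9 = -774 - \frac{1}{12} = - \frac{9289}{12}$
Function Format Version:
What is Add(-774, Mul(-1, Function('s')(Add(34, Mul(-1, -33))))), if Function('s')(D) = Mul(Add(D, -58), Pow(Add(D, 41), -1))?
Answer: Rational(-9289, 12) ≈ -774.08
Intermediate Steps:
Function('s')(D) = Mul(Pow(Add(41, D), -1), Add(-58, D)) (Function('s')(D) = Mul(Add(-58, D), Pow(Add(41, D), -1)) = Mul(Pow(Add(41, D), -1), Add(-58, D)))
Add(-774, Mul(-1, Function('s')(Add(34, Mul(-1, -33))))) = Add(-774, Mul(-1, Mul(Pow(Add(41, Add(34, Mul(-1, -33))), -1), Add(-58, Add(34, Mul(-1, -33)))))) = Add(-774, Mul(-1, Mul(Pow(Add(41, Add(34, 33)), -1), Add(-58, Add(34, 33))))) = Add(-774, Mul(-1, Mul(Pow(Add(41, 67), -1), Add(-58, 67)))) = Add(-774, Mul(-1, Mul(Pow(108, -1), 9))) = Add(-774, Mul(-1, Mul(Rational(1, 108), 9))) = Add(-774, Mul(-1, Rational(1, 12))) = Add(-774, Rational(-1, 12)) = Rational(-9289, 12)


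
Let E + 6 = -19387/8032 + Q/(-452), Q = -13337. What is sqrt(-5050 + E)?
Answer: I*sqrt(258915419537506)/226904 ≈ 70.915*I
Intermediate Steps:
E = 19144269/907616 (E = -6 + (-19387/8032 - 13337/(-452)) = -6 + (-19387*1/8032 - 13337*(-1/452)) = -6 + (-19387/8032 + 13337/452) = -6 + 24589965/907616 = 19144269/907616 ≈ 21.093)
sqrt(-5050 + E) = sqrt(-5050 + 19144269/907616) = sqrt(-4564316531/907616) = I*sqrt(258915419537506)/226904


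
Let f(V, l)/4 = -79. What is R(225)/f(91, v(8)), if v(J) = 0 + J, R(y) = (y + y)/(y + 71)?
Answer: -225/46768 ≈ -0.0048110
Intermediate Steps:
R(y) = 2*y/(71 + y) (R(y) = (2*y)/(71 + y) = 2*y/(71 + y))
v(J) = J
f(V, l) = -316 (f(V, l) = 4*(-79) = -316)
R(225)/f(91, v(8)) = (2*225/(71 + 225))/(-316) = (2*225/296)*(-1/316) = (2*225*(1/296))*(-1/316) = (225/148)*(-1/316) = -225/46768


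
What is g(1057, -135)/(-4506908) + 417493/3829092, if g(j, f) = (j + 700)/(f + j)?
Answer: 61958243417183/568260388173864 ≈ 0.10903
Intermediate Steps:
g(j, f) = (700 + j)/(f + j)
g(1057, -135)/(-4506908) + 417493/3829092 = ((700 + 1057)/(-135 + 1057))/(-4506908) + 417493/3829092 = (1757/922)*(-1/4506908) + 417493*(1/3829092) = ((1/922)*1757)*(-1/4506908) + 417493/3829092 = (1757/922)*(-1/4506908) + 417493/3829092 = -251/593624168 + 417493/3829092 = 61958243417183/568260388173864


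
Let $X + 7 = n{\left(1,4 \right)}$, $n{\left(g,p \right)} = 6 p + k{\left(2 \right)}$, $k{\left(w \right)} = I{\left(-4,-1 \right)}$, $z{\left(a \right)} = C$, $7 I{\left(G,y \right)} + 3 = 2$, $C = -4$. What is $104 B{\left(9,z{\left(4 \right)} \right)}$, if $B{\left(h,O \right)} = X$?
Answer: $\frac{12272}{7} \approx 1753.1$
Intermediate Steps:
$I{\left(G,y \right)} = - \frac{1}{7}$ ($I{\left(G,y \right)} = - \frac{3}{7} + \frac{1}{7} \cdot 2 = - \frac{3}{7} + \frac{2}{7} = - \frac{1}{7}$)
$z{\left(a \right)} = -4$
$k{\left(w \right)} = - \frac{1}{7}$
$n{\left(g,p \right)} = - \frac{1}{7} + 6 p$ ($n{\left(g,p \right)} = 6 p - \frac{1}{7} = - \frac{1}{7} + 6 p$)
$X = \frac{118}{7}$ ($X = -7 + \left(- \frac{1}{7} + 6 \cdot 4\right) = -7 + \left(- \frac{1}{7} + 24\right) = -7 + \frac{167}{7} = \frac{118}{7} \approx 16.857$)
$B{\left(h,O \right)} = \frac{118}{7}$
$104 B{\left(9,z{\left(4 \right)} \right)} = 104 \cdot \frac{118}{7} = \frac{12272}{7}$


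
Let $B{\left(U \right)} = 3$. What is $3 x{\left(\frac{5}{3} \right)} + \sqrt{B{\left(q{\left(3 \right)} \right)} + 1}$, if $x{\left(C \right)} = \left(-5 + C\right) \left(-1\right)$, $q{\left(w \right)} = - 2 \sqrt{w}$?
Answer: $12$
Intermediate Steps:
$x{\left(C \right)} = 5 - C$
$3 x{\left(\frac{5}{3} \right)} + \sqrt{B{\left(q{\left(3 \right)} \right)} + 1} = 3 \left(5 - \frac{5}{3}\right) + \sqrt{3 + 1} = 3 \left(5 - 5 \cdot \frac{1}{3}\right) + \sqrt{4} = 3 \left(5 - \frac{5}{3}\right) + 2 = 3 \cdot \frac{10}{3} + 2 = 10 + 2 = 12$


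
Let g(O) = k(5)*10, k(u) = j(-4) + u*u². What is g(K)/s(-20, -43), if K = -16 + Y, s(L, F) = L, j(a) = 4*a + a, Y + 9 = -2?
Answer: -105/2 ≈ -52.500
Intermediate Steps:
Y = -11 (Y = -9 - 2 = -11)
j(a) = 5*a
K = -27 (K = -16 - 11 = -27)
k(u) = -20 + u³ (k(u) = 5*(-4) + u*u² = -20 + u³)
g(O) = 1050 (g(O) = (-20 + 5³)*10 = (-20 + 125)*10 = 105*10 = 1050)
g(K)/s(-20, -43) = 1050/(-20) = 1050*(-1/20) = -105/2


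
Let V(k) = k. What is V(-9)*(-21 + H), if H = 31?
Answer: -90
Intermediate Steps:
V(-9)*(-21 + H) = -9*(-21 + 31) = -9*10 = -90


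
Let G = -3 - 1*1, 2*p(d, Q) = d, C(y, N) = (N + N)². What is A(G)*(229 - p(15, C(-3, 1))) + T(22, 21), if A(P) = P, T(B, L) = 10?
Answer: -876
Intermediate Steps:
C(y, N) = 4*N² (C(y, N) = (2*N)² = 4*N²)
p(d, Q) = d/2
G = -4 (G = -3 - 1 = -4)
A(G)*(229 - p(15, C(-3, 1))) + T(22, 21) = -4*(229 - 15/2) + 10 = -4*443/2 + 10 = -886 + 10 = -876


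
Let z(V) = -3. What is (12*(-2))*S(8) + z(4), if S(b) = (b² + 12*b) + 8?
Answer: -4035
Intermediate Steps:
S(b) = 8 + b² + 12*b
(12*(-2))*S(8) + z(4) = (12*(-2))*(8 + 8² + 12*8) - 3 = -24*(8 + 64 + 96) - 3 = -24*168 - 3 = -4032 - 3 = -4035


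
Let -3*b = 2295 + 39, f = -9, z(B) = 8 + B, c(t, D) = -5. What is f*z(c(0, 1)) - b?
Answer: 751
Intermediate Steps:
b = -778 (b = -(2295 + 39)/3 = -⅓*2334 = -778)
f*z(c(0, 1)) - b = -9*(8 - 5) - 1*(-778) = -9*3 + 778 = -27 + 778 = 751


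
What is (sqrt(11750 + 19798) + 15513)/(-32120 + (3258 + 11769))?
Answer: -15513/17093 - 2*sqrt(7887)/17093 ≈ -0.91796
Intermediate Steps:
(sqrt(11750 + 19798) + 15513)/(-32120 + (3258 + 11769)) = (sqrt(31548) + 15513)/(-32120 + 15027) = (2*sqrt(7887) + 15513)/(-17093) = (15513 + 2*sqrt(7887))*(-1/17093) = -15513/17093 - 2*sqrt(7887)/17093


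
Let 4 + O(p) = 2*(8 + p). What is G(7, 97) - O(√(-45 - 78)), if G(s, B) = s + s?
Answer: 2 - 2*I*√123 ≈ 2.0 - 22.181*I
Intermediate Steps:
G(s, B) = 2*s
O(p) = 12 + 2*p (O(p) = -4 + 2*(8 + p) = -4 + (16 + 2*p) = 12 + 2*p)
G(7, 97) - O(√(-45 - 78)) = 2*7 - (12 + 2*√(-45 - 78)) = 14 - (12 + 2*√(-123)) = 14 - (12 + 2*(I*√123)) = 14 - (12 + 2*I*√123) = 14 + (-12 - 2*I*√123) = 2 - 2*I*√123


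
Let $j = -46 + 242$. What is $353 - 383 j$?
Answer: $-74715$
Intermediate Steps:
$j = 196$
$353 - 383 j = 353 - 75068 = -74715$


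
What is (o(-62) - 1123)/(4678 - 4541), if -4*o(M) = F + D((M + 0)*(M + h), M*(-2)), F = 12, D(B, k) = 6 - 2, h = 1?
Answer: -1127/137 ≈ -8.2263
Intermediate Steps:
D(B, k) = 4
o(M) = -4 (o(M) = -(12 + 4)/4 = -¼*16 = -4)
(o(-62) - 1123)/(4678 - 4541) = (-4 - 1123)/(4678 - 4541) = -1127/137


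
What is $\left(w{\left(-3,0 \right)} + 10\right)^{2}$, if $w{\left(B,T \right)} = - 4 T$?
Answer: $100$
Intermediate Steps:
$\left(w{\left(-3,0 \right)} + 10\right)^{2} = \left(\left(-4\right) 0 + 10\right)^{2} = \left(0 + 10\right)^{2} = 10^{2} = 100$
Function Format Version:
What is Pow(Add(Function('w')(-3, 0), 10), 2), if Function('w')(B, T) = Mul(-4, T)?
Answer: 100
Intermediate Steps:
Pow(Add(Function('w')(-3, 0), 10), 2) = Pow(Add(Mul(-4, 0), 10), 2) = Pow(Add(0, 10), 2) = Pow(10, 2) = 100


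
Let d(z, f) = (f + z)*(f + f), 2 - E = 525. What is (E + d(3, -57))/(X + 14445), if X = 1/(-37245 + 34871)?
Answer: 13372742/34292429 ≈ 0.38996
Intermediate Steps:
E = -523 (E = 2 - 1*525 = 2 - 525 = -523)
X = -1/2374 (X = 1/(-2374) = -1/2374 ≈ -0.00042123)
d(z, f) = 2*f*(f + z) (d(z, f) = (f + z)*(2*f) = 2*f*(f + z))
(E + d(3, -57))/(X + 14445) = (-523 + 2*(-57)*(-57 + 3))/(-1/2374 + 14445) = (-523 + 2*(-57)*(-54))/(34292429/2374) = (-523 + 6156)*(2374/34292429) = 5633*(2374/34292429) = 13372742/34292429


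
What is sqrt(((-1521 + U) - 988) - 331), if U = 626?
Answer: 3*I*sqrt(246) ≈ 47.053*I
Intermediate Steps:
sqrt(((-1521 + U) - 988) - 331) = sqrt(((-1521 + 626) - 988) - 331) = sqrt((-895 - 988) - 331) = sqrt(-1883 - 331) = sqrt(-2214) = 3*I*sqrt(246)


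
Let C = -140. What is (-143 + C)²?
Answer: 80089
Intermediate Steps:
(-143 + C)² = (-143 - 140)² = (-283)² = 80089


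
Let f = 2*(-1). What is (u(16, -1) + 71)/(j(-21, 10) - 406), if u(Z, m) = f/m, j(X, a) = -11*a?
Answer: -73/516 ≈ -0.14147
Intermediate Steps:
f = -2
u(Z, m) = -2/m
(u(16, -1) + 71)/(j(-21, 10) - 406) = (-2/(-1) + 71)/(-11*10 - 406) = (-2*(-1) + 71)/(-110 - 406) = (2 + 71)/(-516) = 73*(-1/516) = -73/516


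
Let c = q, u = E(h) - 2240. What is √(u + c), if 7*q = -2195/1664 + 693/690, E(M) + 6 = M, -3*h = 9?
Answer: 3*I*√7006063347010/167440 ≈ 47.424*I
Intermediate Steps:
h = -3 (h = -⅓*9 = -3)
E(M) = -6 + M
u = -2249 (u = (-6 - 3) - 2240 = -9 - 2240 = -2249)
q = -60233/1339520 (q = (-2195/1664 + 693/690)/7 = (-2195*1/1664 + 693*(1/690))/7 = (-2195/1664 + 231/230)/7 = (⅐)*(-60233/191360) = -60233/1339520 ≈ -0.044966)
c = -60233/1339520 ≈ -0.044966
√(u + c) = √(-2249 - 60233/1339520) = √(-3012640713/1339520) = 3*I*√7006063347010/167440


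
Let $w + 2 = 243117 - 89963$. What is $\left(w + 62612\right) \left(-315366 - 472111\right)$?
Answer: $-169909187428$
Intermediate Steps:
$w = 153152$ ($w = -2 + \left(243117 - 89963\right) = -2 + 153154 = 153152$)
$\left(w + 62612\right) \left(-315366 - 472111\right) = \left(153152 + 62612\right) \left(-315366 - 472111\right) = 215764 \left(-787477\right) = -169909187428$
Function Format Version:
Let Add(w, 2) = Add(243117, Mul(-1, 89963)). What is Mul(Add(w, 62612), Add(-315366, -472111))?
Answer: -169909187428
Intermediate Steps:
w = 153152 (w = Add(-2, Add(243117, Mul(-1, 89963))) = Add(-2, Add(243117, -89963)) = Add(-2, 153154) = 153152)
Mul(Add(w, 62612), Add(-315366, -472111)) = Mul(Add(153152, 62612), Add(-315366, -472111)) = Mul(215764, -787477) = -169909187428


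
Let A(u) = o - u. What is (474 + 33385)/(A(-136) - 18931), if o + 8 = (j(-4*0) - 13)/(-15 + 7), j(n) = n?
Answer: -270872/150411 ≈ -1.8009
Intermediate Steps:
o = -51/8 (o = -8 + (-4*0 - 13)/(-15 + 7) = -8 + (0 - 13)/(-8) = -8 - 13*(-1/8) = -8 + 13/8 = -51/8 ≈ -6.3750)
A(u) = -51/8 - u
(474 + 33385)/(A(-136) - 18931) = (474 + 33385)/((-51/8 - 1*(-136)) - 18931) = 33859/((-51/8 + 136) - 18931) = 33859/(1037/8 - 18931) = 33859/(-150411/8) = 33859*(-8/150411) = -270872/150411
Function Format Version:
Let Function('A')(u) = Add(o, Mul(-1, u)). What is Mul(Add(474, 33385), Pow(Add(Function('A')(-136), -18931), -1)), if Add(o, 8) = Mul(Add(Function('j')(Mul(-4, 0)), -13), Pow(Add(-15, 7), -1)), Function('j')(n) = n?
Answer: Rational(-270872, 150411) ≈ -1.8009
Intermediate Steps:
o = Rational(-51, 8) (o = Add(-8, Mul(Add(Mul(-4, 0), -13), Pow(Add(-15, 7), -1))) = Add(-8, Mul(Add(0, -13), Pow(-8, -1))) = Add(-8, Mul(-13, Rational(-1, 8))) = Add(-8, Rational(13, 8)) = Rational(-51, 8) ≈ -6.3750)
Function('A')(u) = Add(Rational(-51, 8), Mul(-1, u))
Mul(Add(474, 33385), Pow(Add(Function('A')(-136), -18931), -1)) = Mul(Add(474, 33385), Pow(Add(Add(Rational(-51, 8), Mul(-1, -136)), -18931), -1)) = Mul(33859, Pow(Add(Add(Rational(-51, 8), 136), -18931), -1)) = Mul(33859, Pow(Add(Rational(1037, 8), -18931), -1)) = Mul(33859, Pow(Rational(-150411, 8), -1)) = Mul(33859, Rational(-8, 150411)) = Rational(-270872, 150411)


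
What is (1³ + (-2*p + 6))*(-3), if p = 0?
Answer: -21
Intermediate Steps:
(1³ + (-2*p + 6))*(-3) = (1³ + (-2*0 + 6))*(-3) = (1 + (0 + 6))*(-3) = (1 + 6)*(-3) = 7*(-3) = -21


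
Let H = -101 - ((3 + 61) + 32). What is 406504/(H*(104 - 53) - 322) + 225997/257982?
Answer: -102527352035/2675015358 ≈ -38.328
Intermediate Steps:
H = -197 (H = -101 - (64 + 32) = -101 - 1*96 = -101 - 96 = -197)
406504/(H*(104 - 53) - 322) + 225997/257982 = 406504/(-197*(104 - 53) - 322) + 225997/257982 = 406504/(-197*51 - 322) + 225997*(1/257982) = 406504/(-10047 - 322) + 225997/257982 = 406504/(-10369) + 225997/257982 = 406504*(-1/10369) + 225997/257982 = -406504/10369 + 225997/257982 = -102527352035/2675015358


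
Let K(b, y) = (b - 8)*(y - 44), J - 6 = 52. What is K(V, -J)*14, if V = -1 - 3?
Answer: 17136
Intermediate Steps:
J = 58 (J = 6 + 52 = 58)
V = -4
K(b, y) = (-44 + y)*(-8 + b) (K(b, y) = (-8 + b)*(-44 + y) = (-44 + y)*(-8 + b))
K(V, -J)*14 = (352 - 44*(-4) - (-8)*58 - (-4)*58)*14 = (352 + 176 - 8*(-58) - 4*(-58))*14 = (352 + 176 + 464 + 232)*14 = 1224*14 = 17136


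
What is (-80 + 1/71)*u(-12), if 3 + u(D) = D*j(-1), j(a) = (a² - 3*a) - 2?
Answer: 153333/71 ≈ 2159.6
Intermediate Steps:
j(a) = -2 + a² - 3*a
u(D) = -3 + 2*D (u(D) = -3 + D*(-2 + (-1)² - 3*(-1)) = -3 + D*(-2 + 1 + 3) = -3 + D*2 = -3 + 2*D)
(-80 + 1/71)*u(-12) = (-80 + 1/71)*(-3 + 2*(-12)) = (-80 + 1/71)*(-3 - 24) = -5679/71*(-27) = 153333/71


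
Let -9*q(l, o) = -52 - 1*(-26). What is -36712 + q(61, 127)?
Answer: -330382/9 ≈ -36709.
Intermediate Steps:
q(l, o) = 26/9 (q(l, o) = -(-52 - 1*(-26))/9 = -(-52 + 26)/9 = -⅑*(-26) = 26/9)
-36712 + q(61, 127) = -36712 + 26/9 = -330382/9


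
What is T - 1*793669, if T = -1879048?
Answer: -2672717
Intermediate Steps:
T - 1*793669 = -1879048 - 1*793669 = -1879048 - 793669 = -2672717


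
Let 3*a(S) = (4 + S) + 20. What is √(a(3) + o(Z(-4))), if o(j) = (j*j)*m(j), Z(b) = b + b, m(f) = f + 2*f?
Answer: I*√1527 ≈ 39.077*I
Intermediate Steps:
m(f) = 3*f
a(S) = 8 + S/3 (a(S) = ((4 + S) + 20)/3 = (24 + S)/3 = 8 + S/3)
Z(b) = 2*b
o(j) = 3*j³ (o(j) = (j*j)*(3*j) = j²*(3*j) = 3*j³)
√(a(3) + o(Z(-4))) = √((8 + (⅓)*3) + 3*(2*(-4))³) = √((8 + 1) + 3*(-8)³) = √(9 + 3*(-512)) = √(9 - 1536) = √(-1527) = I*√1527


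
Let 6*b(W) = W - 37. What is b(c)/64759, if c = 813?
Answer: 388/194277 ≈ 0.0019971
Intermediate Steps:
b(W) = -37/6 + W/6 (b(W) = (W - 37)/6 = (-37 + W)/6 = -37/6 + W/6)
b(c)/64759 = (-37/6 + (⅙)*813)/64759 = (-37/6 + 271/2)*(1/64759) = (388/3)*(1/64759) = 388/194277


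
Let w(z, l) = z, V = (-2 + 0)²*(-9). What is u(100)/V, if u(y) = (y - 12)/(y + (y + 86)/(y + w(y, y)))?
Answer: -2200/90837 ≈ -0.024219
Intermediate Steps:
V = -36 (V = (-2)²*(-9) = 4*(-9) = -36)
u(y) = (-12 + y)/(y + (86 + y)/(2*y)) (u(y) = (y - 12)/(y + (y + 86)/(y + y)) = (-12 + y)/(y + (86 + y)/((2*y))) = (-12 + y)/(y + (86 + y)*(1/(2*y))) = (-12 + y)/(y + (86 + y)/(2*y)))
u(100)/V = (2*100*(-12 + 100)/(86 + 100 + 2*100²))/(-36) = (2*100*88/(86 + 100 + 2*10000))*(-1/36) = (2*100*88/(86 + 100 + 20000))*(-1/36) = (2*100*88/20186)*(-1/36) = (2*100*(1/20186)*88)*(-1/36) = (8800/10093)*(-1/36) = -2200/90837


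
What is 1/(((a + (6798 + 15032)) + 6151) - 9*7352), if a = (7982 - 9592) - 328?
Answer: -1/40125 ≈ -2.4922e-5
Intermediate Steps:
a = -1938 (a = -1610 - 328 = -1938)
1/(((a + (6798 + 15032)) + 6151) - 9*7352) = 1/(((-1938 + (6798 + 15032)) + 6151) - 9*7352) = 1/(((-1938 + 21830) + 6151) - 66168) = 1/((19892 + 6151) - 66168) = 1/(26043 - 66168) = 1/(-40125) = -1/40125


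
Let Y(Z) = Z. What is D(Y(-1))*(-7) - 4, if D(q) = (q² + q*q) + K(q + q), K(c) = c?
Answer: -4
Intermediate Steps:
D(q) = 2*q + 2*q² (D(q) = (q² + q*q) + (q + q) = (q² + q²) + 2*q = 2*q² + 2*q = 2*q + 2*q²)
D(Y(-1))*(-7) - 4 = (2*(-1)*(1 - 1))*(-7) - 4 = (2*(-1)*0)*(-7) - 4 = 0*(-7) - 4 = 0 - 4 = -4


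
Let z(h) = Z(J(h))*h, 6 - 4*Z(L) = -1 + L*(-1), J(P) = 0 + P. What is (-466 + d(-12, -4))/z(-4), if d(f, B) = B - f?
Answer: 458/3 ≈ 152.67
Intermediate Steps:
J(P) = P
Z(L) = 7/4 + L/4 (Z(L) = 3/2 - (-1 + L*(-1))/4 = 3/2 - (-1 - L)/4 = 3/2 + (1/4 + L/4) = 7/4 + L/4)
z(h) = h*(7/4 + h/4) (z(h) = (7/4 + h/4)*h = h*(7/4 + h/4))
(-466 + d(-12, -4))/z(-4) = (-466 + (-4 - 1*(-12)))/(((1/4)*(-4)*(7 - 4))) = (-466 + (-4 + 12))/(((1/4)*(-4)*3)) = (-466 + 8)/(-3) = -458*(-1/3) = 458/3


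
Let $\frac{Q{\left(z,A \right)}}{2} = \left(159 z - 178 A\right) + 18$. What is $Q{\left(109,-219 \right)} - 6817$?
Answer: $105845$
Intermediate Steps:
$Q{\left(z,A \right)} = 36 - 356 A + 318 z$ ($Q{\left(z,A \right)} = 2 \left(\left(159 z - 178 A\right) + 18\right) = 2 \left(\left(- 178 A + 159 z\right) + 18\right) = 2 \left(18 - 178 A + 159 z\right) = 36 - 356 A + 318 z$)
$Q{\left(109,-219 \right)} - 6817 = \left(36 - -77964 + 318 \cdot 109\right) - 6817 = \left(36 + 77964 + 34662\right) - 6817 = 112662 - 6817 = 105845$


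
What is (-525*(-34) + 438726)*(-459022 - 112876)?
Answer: -261114901248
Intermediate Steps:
(-525*(-34) + 438726)*(-459022 - 112876) = (17850 + 438726)*(-571898) = 456576*(-571898) = -261114901248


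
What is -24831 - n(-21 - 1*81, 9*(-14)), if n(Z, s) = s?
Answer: -24705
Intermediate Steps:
-24831 - n(-21 - 1*81, 9*(-14)) = -24831 - 9*(-14) = -24831 - 1*(-126) = -24831 + 126 = -24705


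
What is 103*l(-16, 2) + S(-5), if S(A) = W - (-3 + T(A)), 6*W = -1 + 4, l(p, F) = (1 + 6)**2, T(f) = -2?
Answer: 10105/2 ≈ 5052.5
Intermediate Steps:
l(p, F) = 49 (l(p, F) = 7**2 = 49)
W = 1/2 (W = (-1 + 4)/6 = (1/6)*3 = 1/2 ≈ 0.50000)
S(A) = 11/2 (S(A) = 1/2 - (-3 - 2) = 1/2 - 1*(-5) = 1/2 + 5 = 11/2)
103*l(-16, 2) + S(-5) = 103*49 + 11/2 = 5047 + 11/2 = 10105/2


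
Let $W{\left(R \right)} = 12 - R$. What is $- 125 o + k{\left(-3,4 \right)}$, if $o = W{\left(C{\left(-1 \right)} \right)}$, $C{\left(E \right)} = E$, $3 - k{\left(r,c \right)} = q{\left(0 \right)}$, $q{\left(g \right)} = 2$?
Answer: $-1624$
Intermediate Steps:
$k{\left(r,c \right)} = 1$ ($k{\left(r,c \right)} = 3 - 2 = 1$)
$o = 13$ ($o = 12 - -1 = 12 + 1 = 13$)
$- 125 o + k{\left(-3,4 \right)} = \left(-125\right) 13 + 1 = -1625 + 1 = -1624$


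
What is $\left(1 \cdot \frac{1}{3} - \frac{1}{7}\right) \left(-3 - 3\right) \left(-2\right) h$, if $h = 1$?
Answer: $\frac{16}{7} \approx 2.2857$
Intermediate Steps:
$\left(1 \cdot \frac{1}{3} - \frac{1}{7}\right) \left(-3 - 3\right) \left(-2\right) h = \left(1 \cdot \frac{1}{3} - \frac{1}{7}\right) \left(-3 - 3\right) \left(-2\right) 1 = \left(1 \cdot \frac{1}{3} - \frac{1}{7}\right) \left(\left(-6\right) \left(-2\right)\right) 1 = \left(\frac{1}{3} - \frac{1}{7}\right) 12 \cdot 1 = \frac{4}{21} \cdot 12 \cdot 1 = \frac{16}{7} \cdot 1 = \frac{16}{7}$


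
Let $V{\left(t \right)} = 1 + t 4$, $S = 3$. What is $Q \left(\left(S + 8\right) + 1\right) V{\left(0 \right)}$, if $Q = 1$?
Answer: $12$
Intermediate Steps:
$V{\left(t \right)} = 1 + 4 t$
$Q \left(\left(S + 8\right) + 1\right) V{\left(0 \right)} = 1 \left(\left(3 + 8\right) + 1\right) \left(1 + 4 \cdot 0\right) = 1 \left(11 + 1\right) \left(1 + 0\right) = 1 \cdot 12 \cdot 1 = 12 \cdot 1 = 12$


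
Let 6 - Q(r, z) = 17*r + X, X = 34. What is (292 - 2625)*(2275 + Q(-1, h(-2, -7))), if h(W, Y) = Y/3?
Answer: -5281912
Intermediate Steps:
h(W, Y) = Y/3 (h(W, Y) = Y*(⅓) = Y/3)
Q(r, z) = -28 - 17*r (Q(r, z) = 6 - (17*r + 34) = 6 - (34 + 17*r) = 6 + (-34 - 17*r) = -28 - 17*r)
(292 - 2625)*(2275 + Q(-1, h(-2, -7))) = (292 - 2625)*(2275 + (-28 - 17*(-1))) = -2333*(2275 + (-28 + 17)) = -2333*(2275 - 11) = -2333*2264 = -5281912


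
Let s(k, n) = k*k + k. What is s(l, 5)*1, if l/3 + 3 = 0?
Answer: 72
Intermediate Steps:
l = -9 (l = -9 + 3*0 = -9 + 0 = -9)
s(k, n) = k + k**2 (s(k, n) = k**2 + k = k + k**2)
s(l, 5)*1 = -9*(1 - 9)*1 = -9*(-8)*1 = 72*1 = 72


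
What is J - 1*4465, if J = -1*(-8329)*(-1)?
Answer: -12794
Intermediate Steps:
J = -8329 (J = 8329*(-1) = -8329)
J - 1*4465 = -8329 - 1*4465 = -8329 - 4465 = -12794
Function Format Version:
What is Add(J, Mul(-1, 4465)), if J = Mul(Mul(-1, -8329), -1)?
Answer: -12794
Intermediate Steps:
J = -8329 (J = Mul(8329, -1) = -8329)
Add(J, Mul(-1, 4465)) = Add(-8329, Mul(-1, 4465)) = Add(-8329, -4465) = -12794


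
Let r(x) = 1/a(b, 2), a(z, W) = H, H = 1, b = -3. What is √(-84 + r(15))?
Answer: I*√83 ≈ 9.1104*I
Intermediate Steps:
a(z, W) = 1
r(x) = 1 (r(x) = 1/1 = 1)
√(-84 + r(15)) = √(-84 + 1) = √(-83) = I*√83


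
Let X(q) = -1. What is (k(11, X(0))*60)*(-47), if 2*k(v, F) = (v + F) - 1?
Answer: -12690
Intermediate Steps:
k(v, F) = -1/2 + F/2 + v/2 (k(v, F) = ((v + F) - 1)/2 = ((F + v) - 1)/2 = (-1 + F + v)/2 = -1/2 + F/2 + v/2)
(k(11, X(0))*60)*(-47) = ((-1/2 + (1/2)*(-1) + (1/2)*11)*60)*(-47) = ((-1/2 - 1/2 + 11/2)*60)*(-47) = ((9/2)*60)*(-47) = 270*(-47) = -12690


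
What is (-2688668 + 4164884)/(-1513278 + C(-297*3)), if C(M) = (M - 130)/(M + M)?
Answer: -2630616912/2696660375 ≈ -0.97551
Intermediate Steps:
C(M) = (-130 + M)/(2*M) (C(M) = (-130 + M)/((2*M)) = (-130 + M)*(1/(2*M)) = (-130 + M)/(2*M))
(-2688668 + 4164884)/(-1513278 + C(-297*3)) = (-2688668 + 4164884)/(-1513278 + (-130 - 297*3)/(2*((-297*3)))) = 1476216/(-1513278 + (-130 - 11*81)/(2*((-11*81)))) = 1476216/(-1513278 + (½)*(-130 - 891)/(-891)) = 1476216/(-1513278 + (½)*(-1/891)*(-1021)) = 1476216/(-1513278 + 1021/1782) = 1476216/(-2696660375/1782) = 1476216*(-1782/2696660375) = -2630616912/2696660375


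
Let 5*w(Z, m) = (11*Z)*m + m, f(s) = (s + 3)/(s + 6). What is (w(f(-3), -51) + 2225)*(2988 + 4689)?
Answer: 85015098/5 ≈ 1.7003e+7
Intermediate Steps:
f(s) = (3 + s)/(6 + s)
w(Z, m) = m/5 + 11*Z*m/5 (w(Z, m) = ((11*Z)*m + m)/5 = (11*Z*m + m)/5 = (m + 11*Z*m)/5 = m/5 + 11*Z*m/5)
(w(f(-3), -51) + 2225)*(2988 + 4689) = ((⅕)*(-51)*(1 + 11*((3 - 3)/(6 - 3))) + 2225)*(2988 + 4689) = ((⅕)*(-51)*(1 + 11*(0/3)) + 2225)*7677 = ((⅕)*(-51)*(1 + 11*((⅓)*0)) + 2225)*7677 = ((⅕)*(-51)*(1 + 11*0) + 2225)*7677 = ((⅕)*(-51)*(1 + 0) + 2225)*7677 = ((⅕)*(-51)*1 + 2225)*7677 = (-51/5 + 2225)*7677 = (11074/5)*7677 = 85015098/5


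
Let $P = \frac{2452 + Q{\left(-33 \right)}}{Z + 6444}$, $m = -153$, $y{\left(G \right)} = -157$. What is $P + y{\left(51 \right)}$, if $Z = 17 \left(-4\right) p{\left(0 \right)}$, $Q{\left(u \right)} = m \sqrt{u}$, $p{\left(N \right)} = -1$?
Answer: $- \frac{254983}{1628} - \frac{153 i \sqrt{33}}{6512} \approx -156.62 - 0.13497 i$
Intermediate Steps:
$Q{\left(u \right)} = - 153 \sqrt{u}$
$Z = 68$ ($Z = 17 \left(-4\right) \left(-1\right) = \left(-68\right) \left(-1\right) = 68$)
$P = \frac{613}{1628} - \frac{153 i \sqrt{33}}{6512}$ ($P = \frac{2452 - 153 \sqrt{-33}}{68 + 6444} = \frac{2452 - 153 i \sqrt{33}}{6512} = \left(2452 - 153 i \sqrt{33}\right) \frac{1}{6512} = \frac{613}{1628} - \frac{153 i \sqrt{33}}{6512} \approx 0.37654 - 0.13497 i$)
$P + y{\left(51 \right)} = \left(\frac{613}{1628} - \frac{153 i \sqrt{33}}{6512}\right) - 157 = - \frac{254983}{1628} - \frac{153 i \sqrt{33}}{6512}$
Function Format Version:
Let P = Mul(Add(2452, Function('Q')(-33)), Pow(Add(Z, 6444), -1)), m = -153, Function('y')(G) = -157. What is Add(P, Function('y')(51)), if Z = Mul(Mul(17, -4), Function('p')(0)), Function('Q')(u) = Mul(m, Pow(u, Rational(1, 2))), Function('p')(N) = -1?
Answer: Add(Rational(-254983, 1628), Mul(Rational(-153, 6512), I, Pow(33, Rational(1, 2)))) ≈ Add(-156.62, Mul(-0.13497, I))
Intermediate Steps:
Function('Q')(u) = Mul(-153, Pow(u, Rational(1, 2)))
Z = 68 (Z = Mul(Mul(17, -4), -1) = Mul(-68, -1) = 68)
P = Add(Rational(613, 1628), Mul(Rational(-153, 6512), I, Pow(33, Rational(1, 2)))) (P = Mul(Add(2452, Mul(-153, Pow(-33, Rational(1, 2)))), Pow(Add(68, 6444), -1)) = Mul(Add(2452, Mul(-153, Mul(I, Pow(33, Rational(1, 2))))), Pow(6512, -1)) = Mul(Add(2452, Mul(-153, I, Pow(33, Rational(1, 2)))), Rational(1, 6512)) = Add(Rational(613, 1628), Mul(Rational(-153, 6512), I, Pow(33, Rational(1, 2)))) ≈ Add(0.37654, Mul(-0.13497, I)))
Add(P, Function('y')(51)) = Add(Add(Rational(613, 1628), Mul(Rational(-153, 6512), I, Pow(33, Rational(1, 2)))), -157) = Add(Rational(-254983, 1628), Mul(Rational(-153, 6512), I, Pow(33, Rational(1, 2))))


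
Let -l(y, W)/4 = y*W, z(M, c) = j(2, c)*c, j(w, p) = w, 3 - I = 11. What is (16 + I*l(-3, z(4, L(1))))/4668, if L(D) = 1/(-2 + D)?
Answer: 52/1167 ≈ 0.044559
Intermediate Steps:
I = -8 (I = 3 - 1*11 = 3 - 11 = -8)
z(M, c) = 2*c
l(y, W) = -4*W*y (l(y, W) = -4*y*W = -4*W*y)
(16 + I*l(-3, z(4, L(1))))/4668 = (16 - (-32)*2/(-2 + 1)*(-3))/4668 = (16 - (-32)*2/(-1)*(-3))*(1/4668) = (16 - (-32)*2*(-1)*(-3))*(1/4668) = (16 - (-32)*(-2)*(-3))*(1/4668) = (16 - 8*(-24))*(1/4668) = (16 + 192)*(1/4668) = 208*(1/4668) = 52/1167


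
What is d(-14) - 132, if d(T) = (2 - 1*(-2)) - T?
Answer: -114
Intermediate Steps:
d(T) = 4 - T (d(T) = (2 + 2) - T = 4 - T)
d(-14) - 132 = (4 - 1*(-14)) - 132 = (4 + 14) - 132 = 18 - 132 = -114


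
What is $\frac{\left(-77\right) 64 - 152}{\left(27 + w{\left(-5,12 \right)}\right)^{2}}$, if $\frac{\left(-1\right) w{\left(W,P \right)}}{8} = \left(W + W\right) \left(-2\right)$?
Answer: $- \frac{5080}{17689} \approx -0.28718$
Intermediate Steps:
$w{\left(W,P \right)} = 32 W$ ($w{\left(W,P \right)} = - 8 \left(W + W\right) \left(-2\right) = - 8 \cdot 2 W \left(-2\right) = - 8 \left(- 4 W\right) = 32 W$)
$\frac{\left(-77\right) 64 - 152}{\left(27 + w{\left(-5,12 \right)}\right)^{2}} = \frac{\left(-77\right) 64 - 152}{\left(27 + 32 \left(-5\right)\right)^{2}} = \frac{-4928 - 152}{\left(27 - 160\right)^{2}} = - \frac{5080}{\left(-133\right)^{2}} = - \frac{5080}{17689}$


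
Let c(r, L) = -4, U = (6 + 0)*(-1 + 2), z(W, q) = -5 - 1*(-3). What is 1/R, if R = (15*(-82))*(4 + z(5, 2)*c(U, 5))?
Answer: -1/14760 ≈ -6.7751e-5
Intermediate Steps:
z(W, q) = -2 (z(W, q) = -5 + 3 = -2)
U = 6 (U = 6*1 = 6)
R = -14760 (R = (15*(-82))*(4 - 2*(-4)) = -1230*(4 + 8) = -1230*12 = -14760)
1/R = 1/(-14760) = -1/14760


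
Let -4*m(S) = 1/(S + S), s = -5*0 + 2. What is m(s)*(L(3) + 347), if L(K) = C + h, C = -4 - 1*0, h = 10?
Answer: -353/16 ≈ -22.063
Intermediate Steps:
s = 2 (s = 0 + 2 = 2)
m(S) = -1/(8*S) (m(S) = -1/(4*(S + S)) = -1/(2*S)/4 = -1/(8*S))
C = -4 (C = -4 + 0 = -4)
L(K) = 6 (L(K) = -4 + 10 = 6)
m(s)*(L(3) + 347) = (-⅛/2)*(6 + 347) = -⅛*½*353 = -1/16*353 = -353/16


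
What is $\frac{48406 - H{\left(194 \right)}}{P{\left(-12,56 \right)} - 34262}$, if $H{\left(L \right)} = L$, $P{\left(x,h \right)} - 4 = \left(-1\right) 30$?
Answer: $- \frac{12053}{8572} \approx -1.4061$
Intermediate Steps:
$P{\left(x,h \right)} = -26$ ($P{\left(x,h \right)} = 4 - 30 = -26$)
$\frac{48406 - H{\left(194 \right)}}{P{\left(-12,56 \right)} - 34262} = \frac{48406 - 194}{-26 - 34262} = \frac{48212}{-34288} = 48212 \left(- \frac{1}{34288}\right) = - \frac{12053}{8572}$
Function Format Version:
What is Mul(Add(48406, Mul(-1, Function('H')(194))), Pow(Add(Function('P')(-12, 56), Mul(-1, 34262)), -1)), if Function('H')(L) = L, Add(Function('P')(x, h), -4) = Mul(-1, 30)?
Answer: Rational(-12053, 8572) ≈ -1.4061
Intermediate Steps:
Function('P')(x, h) = -26 (Function('P')(x, h) = Add(4, Mul(-1, 30)) = Add(4, -30) = -26)
Mul(Add(48406, Mul(-1, Function('H')(194))), Pow(Add(Function('P')(-12, 56), Mul(-1, 34262)), -1)) = Mul(Add(48406, Mul(-1, 194)), Pow(Add(-26, Mul(-1, 34262)), -1)) = Mul(Add(48406, -194), Pow(Add(-26, -34262), -1)) = Mul(48212, Pow(-34288, -1)) = Mul(48212, Rational(-1, 34288)) = Rational(-12053, 8572)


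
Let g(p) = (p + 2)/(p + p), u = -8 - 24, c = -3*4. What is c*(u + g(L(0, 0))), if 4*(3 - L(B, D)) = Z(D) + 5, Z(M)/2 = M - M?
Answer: 2598/7 ≈ 371.14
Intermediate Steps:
Z(M) = 0 (Z(M) = 2*(M - M) = 2*0 = 0)
c = -12
L(B, D) = 7/4 (L(B, D) = 3 - (0 + 5)/4 = 3 - ¼*5 = 3 - 5/4 = 7/4)
u = -32
g(p) = (2 + p)/(2*p) (g(p) = (2 + p)/((2*p)) = (2 + p)*(1/(2*p)) = (2 + p)/(2*p))
c*(u + g(L(0, 0))) = -12*(-32 + (2 + 7/4)/(2*(7/4))) = -12*(-32 + (½)*(4/7)*(15/4)) = -12*(-32 + 15/14) = -12*(-433/14) = 2598/7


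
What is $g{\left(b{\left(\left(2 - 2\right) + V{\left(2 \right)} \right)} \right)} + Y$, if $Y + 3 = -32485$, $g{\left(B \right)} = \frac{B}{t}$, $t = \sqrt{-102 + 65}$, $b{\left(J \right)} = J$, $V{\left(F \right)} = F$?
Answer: $-32488 - \frac{2 i \sqrt{37}}{37} \approx -32488.0 - 0.3288 i$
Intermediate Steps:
$t = i \sqrt{37}$ ($t = \sqrt{-37} = i \sqrt{37} \approx 6.0828 i$)
$g{\left(B \right)} = - \frac{i B \sqrt{37}}{37}$ ($g{\left(B \right)} = \frac{B}{i \sqrt{37}} = B \left(- \frac{i \sqrt{37}}{37}\right) = - \frac{i B \sqrt{37}}{37}$)
$Y = -32488$ ($Y = -3 - 32485 = -32488$)
$g{\left(b{\left(\left(2 - 2\right) + V{\left(2 \right)} \right)} \right)} + Y = - \frac{i \left(\left(2 - 2\right) + 2\right) \sqrt{37}}{37} - 32488 = - \frac{i \left(0 + 2\right) \sqrt{37}}{37} - 32488 = \left(- \frac{1}{37}\right) i 2 \sqrt{37} - 32488 = - \frac{2 i \sqrt{37}}{37} - 32488 = -32488 - \frac{2 i \sqrt{37}}{37}$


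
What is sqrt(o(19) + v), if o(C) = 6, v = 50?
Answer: 2*sqrt(14) ≈ 7.4833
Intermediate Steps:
sqrt(o(19) + v) = sqrt(6 + 50) = sqrt(56) = 2*sqrt(14)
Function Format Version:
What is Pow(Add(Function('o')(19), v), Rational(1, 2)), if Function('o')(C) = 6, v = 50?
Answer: Mul(2, Pow(14, Rational(1, 2))) ≈ 7.4833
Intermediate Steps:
Pow(Add(Function('o')(19), v), Rational(1, 2)) = Pow(Add(6, 50), Rational(1, 2)) = Pow(56, Rational(1, 2)) = Mul(2, Pow(14, Rational(1, 2)))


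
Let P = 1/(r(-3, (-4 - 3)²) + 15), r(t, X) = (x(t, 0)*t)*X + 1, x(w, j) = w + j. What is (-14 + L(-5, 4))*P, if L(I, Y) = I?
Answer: -19/457 ≈ -0.041575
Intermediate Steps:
x(w, j) = j + w
r(t, X) = 1 + X*t² (r(t, X) = ((0 + t)*t)*X + 1 = (t*t)*X + 1 = t²*X + 1 = X*t² + 1 = 1 + X*t²)
P = 1/457 (P = 1/((1 + (-4 - 3)²*(-3)²) + 15) = 1/((1 + (-7)²*9) + 15) = 1/((1 + 49*9) + 15) = 1/((1 + 441) + 15) = 1/(442 + 15) = 1/457 ≈ 0.0021882)
(-14 + L(-5, 4))*P = (-14 - 5)*(1/457) = -19*1/457 = -19/457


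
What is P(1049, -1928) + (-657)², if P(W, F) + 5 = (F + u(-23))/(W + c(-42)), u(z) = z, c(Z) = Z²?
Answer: 1214212621/2813 ≈ 4.3164e+5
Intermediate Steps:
P(W, F) = -5 + (-23 + F)/(1764 + W) (P(W, F) = -5 + (F - 23)/(W + (-42)²) = -5 + (-23 + F)/(W + 1764) = -5 + (-23 + F)/(1764 + W))
P(1049, -1928) + (-657)² = (-8843 - 1928 - 5*1049)/(1764 + 1049) + (-657)² = (-8843 - 1928 - 5245)/2813 + 431649 = (1/2813)*(-16016) + 431649 = -16016/2813 + 431649 = 1214212621/2813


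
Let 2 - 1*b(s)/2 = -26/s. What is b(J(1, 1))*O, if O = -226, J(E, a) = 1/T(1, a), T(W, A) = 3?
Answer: -36160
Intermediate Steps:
J(E, a) = 1/3
b(s) = 4 + 52/s (b(s) = 4 - (-2)*26/s = 4 - (-52)/s = 4 + 52/s)
b(J(1, 1))*O = (4 + 52/(1/3))*(-226) = (4 + 52*3)*(-226) = (4 + 156)*(-226) = 160*(-226) = -36160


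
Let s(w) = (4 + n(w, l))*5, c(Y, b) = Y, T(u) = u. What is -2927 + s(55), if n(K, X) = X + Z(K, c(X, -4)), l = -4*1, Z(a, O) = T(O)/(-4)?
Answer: -2922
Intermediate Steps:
Z(a, O) = -O/4 (Z(a, O) = O/(-4) = O*(-1/4) = -O/4)
l = -4
n(K, X) = 3*X/4 (n(K, X) = X - X/4 = 3*X/4)
s(w) = 5 (s(w) = (4 + (3/4)*(-4))*5 = (4 - 3)*5 = 1*5 = 5)
-2927 + s(55) = -2927 + 5 = -2922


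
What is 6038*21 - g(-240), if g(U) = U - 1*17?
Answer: 127055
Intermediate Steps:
g(U) = -17 + U (g(U) = U - 17 = -17 + U)
6038*21 - g(-240) = 6038*21 - (-17 - 240) = 126798 - 1*(-257) = 126798 + 257 = 127055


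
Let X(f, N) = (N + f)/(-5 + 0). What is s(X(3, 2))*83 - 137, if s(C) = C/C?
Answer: -54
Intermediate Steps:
X(f, N) = -N/5 - f/5 (X(f, N) = (N + f)/(-5) = (N + f)*(-⅕) = -N/5 - f/5)
s(C) = 1
s(X(3, 2))*83 - 137 = 1*83 - 137 = 83 - 137 = -54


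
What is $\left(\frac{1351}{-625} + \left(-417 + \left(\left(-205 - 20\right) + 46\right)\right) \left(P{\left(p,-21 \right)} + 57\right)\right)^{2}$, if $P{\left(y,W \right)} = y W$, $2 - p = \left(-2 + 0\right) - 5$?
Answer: $\frac{2417556044485201}{390625} \approx 6.1889 \cdot 10^{9}$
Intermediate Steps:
$p = 9$ ($p = 2 - \left(\left(-2 + 0\right) - 5\right) = 2 - \left(-2 - 5\right) = 2 - -7 = 2 + 7 = 9$)
$P{\left(y,W \right)} = W y$
$\left(\frac{1351}{-625} + \left(-417 + \left(\left(-205 - 20\right) + 46\right)\right) \left(P{\left(p,-21 \right)} + 57\right)\right)^{2} = \left(\frac{1351}{-625} + \left(-417 + \left(\left(-205 - 20\right) + 46\right)\right) \left(\left(-21\right) 9 + 57\right)\right)^{2} = \left(1351 \left(- \frac{1}{625}\right) + \left(-417 + \left(-225 + 46\right)\right) \left(-189 + 57\right)\right)^{2} = \left(- \frac{1351}{625} + \left(-417 - 179\right) \left(-132\right)\right)^{2} = \left(- \frac{1351}{625} - -78672\right)^{2} = \left(- \frac{1351}{625} + 78672\right)^{2} = \left(\frac{49168649}{625}\right)^{2} = \frac{2417556044485201}{390625}$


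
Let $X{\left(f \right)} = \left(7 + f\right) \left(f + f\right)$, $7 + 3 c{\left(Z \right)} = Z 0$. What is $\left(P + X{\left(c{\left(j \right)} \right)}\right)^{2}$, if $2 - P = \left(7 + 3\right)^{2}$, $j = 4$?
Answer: $\frac{1162084}{81} \approx 14347.0$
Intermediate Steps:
$c{\left(Z \right)} = - \frac{7}{3}$ ($c{\left(Z \right)} = - \frac{7}{3} + \frac{Z 0}{3} = - \frac{7}{3} + \frac{1}{3} \cdot 0 = - \frac{7}{3} + 0 = - \frac{7}{3}$)
$P = -98$ ($P = 2 - \left(7 + 3\right)^{2} = 2 - 10^{2} = 2 - 100 = -98$)
$X{\left(f \right)} = 2 f \left(7 + f\right)$ ($X{\left(f \right)} = \left(7 + f\right) 2 f = 2 f \left(7 + f\right)$)
$\left(P + X{\left(c{\left(j \right)} \right)}\right)^{2} = \left(-98 + 2 \left(- \frac{7}{3}\right) \left(7 - \frac{7}{3}\right)\right)^{2} = \left(-98 + 2 \left(- \frac{7}{3}\right) \frac{14}{3}\right)^{2} = \left(-98 - \frac{196}{9}\right)^{2} = \left(- \frac{1078}{9}\right)^{2} = \frac{1162084}{81}$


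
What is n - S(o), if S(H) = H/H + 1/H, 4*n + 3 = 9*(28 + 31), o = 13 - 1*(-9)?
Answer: 2881/22 ≈ 130.95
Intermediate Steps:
o = 22 (o = 13 + 9 = 22)
n = 132 (n = -¾ + (9*(28 + 31))/4 = -¾ + (9*59)/4 = -¾ + (¼)*531 = -¾ + 531/4 = 132)
S(H) = 1 + 1/H
n - S(o) = 132 - (1 + 22)/22 = 132 - 23/22 = 2881/22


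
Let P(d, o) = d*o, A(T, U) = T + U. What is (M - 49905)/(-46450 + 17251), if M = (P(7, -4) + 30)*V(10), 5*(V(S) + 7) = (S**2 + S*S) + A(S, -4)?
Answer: 83061/48665 ≈ 1.7068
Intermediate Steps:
V(S) = -39/5 + S/5 + 2*S**2/5 (V(S) = -7 + ((S**2 + S*S) + (S - 4))/5 = -7 + ((S**2 + S**2) + (-4 + S))/5 = -7 + (2*S**2 + (-4 + S))/5 = -7 + (-4 + S + 2*S**2)/5 = -7 + (-4/5 + S/5 + 2*S**2/5) = -39/5 + S/5 + 2*S**2/5)
M = 342/5 (M = (7*(-4) + 30)*(-39/5 + (1/5)*10 + (2/5)*10**2) = (-28 + 30)*(-39/5 + 2 + (2/5)*100) = 2*(-39/5 + 2 + 40) = 2*(171/5) = 342/5 ≈ 68.400)
(M - 49905)/(-46450 + 17251) = (342/5 - 49905)/(-46450 + 17251) = -249183/5/(-29199) = -249183/5*(-1/29199) = 83061/48665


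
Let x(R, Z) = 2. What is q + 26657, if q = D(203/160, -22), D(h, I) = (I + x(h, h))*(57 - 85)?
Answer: 27217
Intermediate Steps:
D(h, I) = -56 - 28*I (D(h, I) = (I + 2)*(57 - 85) = (2 + I)*(-28) = -56 - 28*I)
q = 560 (q = -56 - 28*(-22) = -56 + 616 = 560)
q + 26657 = 560 + 26657 = 27217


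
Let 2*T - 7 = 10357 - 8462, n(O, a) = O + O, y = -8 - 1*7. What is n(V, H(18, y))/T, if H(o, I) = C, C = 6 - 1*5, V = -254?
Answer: -508/951 ≈ -0.53417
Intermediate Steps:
y = -15 (y = -8 - 7 = -15)
C = 1 (C = 6 - 5 = 1)
H(o, I) = 1
n(O, a) = 2*O
T = 951 (T = 7/2 + (10357 - 8462)/2 = 7/2 + (½)*1895 = 7/2 + 1895/2 = 951)
n(V, H(18, y))/T = (2*(-254))/951 = -508*1/951 = -508/951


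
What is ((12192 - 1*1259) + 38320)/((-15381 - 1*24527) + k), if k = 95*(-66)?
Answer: -49253/46178 ≈ -1.0666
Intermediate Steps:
k = -6270
((12192 - 1*1259) + 38320)/((-15381 - 1*24527) + k) = ((12192 - 1*1259) + 38320)/((-15381 - 1*24527) - 6270) = ((12192 - 1259) + 38320)/((-15381 - 24527) - 6270) = (10933 + 38320)/(-39908 - 6270) = 49253/(-46178) = 49253*(-1/46178) = -49253/46178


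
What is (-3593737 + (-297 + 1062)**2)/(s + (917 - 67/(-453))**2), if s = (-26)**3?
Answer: -77171717376/21125863205 ≈ -3.6530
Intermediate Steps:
s = -17576
(-3593737 + (-297 + 1062)**2)/(s + (917 - 67/(-453))**2) = (-3593737 + (-297 + 1062)**2)/(-17576 + (917 - 67/(-453))**2) = (-3593737 + 765**2)/(-17576 + (917 - 67*(-1/453))**2) = (-3593737 + 585225)/(-17576 + (917 + 67/453)**2) = -3008512/(-17576 + (415468/453)**2) = -3008512/(-17576 + 172613659024/205209) = -3008512/169006905640/205209 = -3008512*205209/169006905640 = -77171717376/21125863205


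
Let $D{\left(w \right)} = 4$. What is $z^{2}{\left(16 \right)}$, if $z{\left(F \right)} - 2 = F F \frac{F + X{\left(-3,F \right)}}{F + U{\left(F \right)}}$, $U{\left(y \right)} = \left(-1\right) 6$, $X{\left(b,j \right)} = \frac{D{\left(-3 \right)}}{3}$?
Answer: $\frac{44702596}{225} \approx 1.9868 \cdot 10^{5}$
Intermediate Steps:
$X{\left(b,j \right)} = \frac{4}{3}$
$U{\left(y \right)} = -6$
$z{\left(F \right)} = 2 + \frac{F^{2} \left(\frac{4}{3} + F\right)}{-6 + F}$ ($z{\left(F \right)} = 2 + F F \frac{F + \frac{4}{3}}{F - 6} = 2 + F^{2} \frac{\frac{4}{3} + F}{-6 + F} = 2 + \frac{F^{2} \left(\frac{4}{3} + F\right)}{-6 + F}$)
$z^{2}{\left(16 \right)} = \left(\frac{-12 + 16^{3} + 2 \cdot 16 + \frac{4 \cdot 16^{2}}{3}}{-6 + 16}\right)^{2} = \left(\frac{-12 + 4096 + 32 + \frac{4}{3} \cdot 256}{10}\right)^{2} = \left(\frac{-12 + 4096 + 32 + \frac{1024}{3}}{10}\right)^{2} = \left(\frac{1}{10} \cdot \frac{13372}{3}\right)^{2} = \left(\frac{6686}{15}\right)^{2} = \frac{44702596}{225}$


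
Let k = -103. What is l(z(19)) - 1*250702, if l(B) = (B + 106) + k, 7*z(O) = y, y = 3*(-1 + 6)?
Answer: -1754878/7 ≈ -2.5070e+5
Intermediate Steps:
y = 15 (y = 3*5 = 15)
z(O) = 15/7 (z(O) = (⅐)*15 = 15/7)
l(B) = 3 + B (l(B) = (B + 106) - 103 = (106 + B) - 103 = 3 + B)
l(z(19)) - 1*250702 = (3 + 15/7) - 1*250702 = 36/7 - 250702 = -1754878/7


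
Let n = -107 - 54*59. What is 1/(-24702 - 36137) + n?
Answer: -200342828/60839 ≈ -3293.0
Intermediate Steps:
n = -3293 (n = -107 - 3186 = -3293)
1/(-24702 - 36137) + n = 1/(-24702 - 36137) - 3293 = 1/(-60839) - 3293 = -1/60839 - 3293 = -200342828/60839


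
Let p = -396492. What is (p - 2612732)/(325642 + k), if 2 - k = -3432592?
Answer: -752306/939559 ≈ -0.80070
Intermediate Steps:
k = 3432594 (k = 2 - 1*(-3432592) = 2 + 3432592 = 3432594)
(p - 2612732)/(325642 + k) = (-396492 - 2612732)/(325642 + 3432594) = -3009224/3758236 = -3009224*1/3758236 = -752306/939559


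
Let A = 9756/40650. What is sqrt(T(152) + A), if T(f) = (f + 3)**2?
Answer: sqrt(600631)/5 ≈ 155.00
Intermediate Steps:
T(f) = (3 + f)**2
A = 6/25 (A = 9756*(1/40650) = 6/25 ≈ 0.24000)
sqrt(T(152) + A) = sqrt((3 + 152)**2 + 6/25) = sqrt(155**2 + 6/25) = sqrt(24025 + 6/25) = sqrt(600631/25) = sqrt(600631)/5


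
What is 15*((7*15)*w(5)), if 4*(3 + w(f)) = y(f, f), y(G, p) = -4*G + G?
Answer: -42525/4 ≈ -10631.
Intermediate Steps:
y(G, p) = -3*G
w(f) = -3 - 3*f/4 (w(f) = -3 + (-3*f)/4 = -3 - 3*f/4)
15*((7*15)*w(5)) = 15*((7*15)*(-3 - ¾*5)) = 15*(105*(-3 - 15/4)) = 15*(105*(-27/4)) = 15*(-2835/4) = -42525/4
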